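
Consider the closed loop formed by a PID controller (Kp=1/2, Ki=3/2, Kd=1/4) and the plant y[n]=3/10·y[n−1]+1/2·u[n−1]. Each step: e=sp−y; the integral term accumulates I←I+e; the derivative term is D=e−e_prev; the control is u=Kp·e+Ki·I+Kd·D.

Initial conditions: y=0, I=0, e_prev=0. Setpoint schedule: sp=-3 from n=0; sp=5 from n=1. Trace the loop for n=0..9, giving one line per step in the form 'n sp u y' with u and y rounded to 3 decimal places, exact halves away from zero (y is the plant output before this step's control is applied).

0 -3 -6.750 0.000
1 5 15.094 -3.375
2 5 2.516 6.534
3 5 10.153 3.219
4 5 5.643 6.042
5 5 7.954 4.634
6 5 6.501 5.367
7 5 7.273 4.861
8 5 6.829 5.095
9 5 7.087 4.943

(exact arithmetic carried between steps; '≈' marks a value shown rounded to 6 d.p. or computed from one; I and e_prev carry over from the previous line; the table rounds u and y to 3 d.p., halves away from zero)
n=0: y=0, sp=-3, e=sp−y=-3; I=-3, D=e−e_prev=-3; u=1/2·(-3)+3/2·(-3)+1/4·(-3)=-6.75; next y=3/10·0+1/2·(-6.75)=-3.375
n=1: y=-3.375, sp=5, e=sp−y=8.375; I=5.375, D=e−e_prev=11.375; u=1/2·8.375+3/2·5.375+1/4·11.375=15.09375; next y=3/10·(-3.375)+1/2·15.09375=6.534375
n=2: y=6.534375, sp=5, e=sp−y=-1.534375; I=3.840625, D=e−e_prev=-9.909375; u=1/2·(-1.534375)+3/2·3.840625+1/4·(-9.909375)≈2.516406; next y=3/10·6.534375+1/2·2.516406≈3.218516
n=3: y≈3.218516, sp=5, e=sp−y≈1.781484; I≈5.622109, D=e−e_prev≈3.315859; u=1/2·1.781484+3/2·5.622109+1/4·3.315859≈10.152871; next y=3/10·3.218516+1/2·10.152871≈6.041990
n=4: y≈6.041990, sp=5, e=sp−y≈-1.041990; I≈4.580119, D=e−e_prev≈-2.823475; u=1/2·(-1.041990)+3/2·4.580119+1/4·(-2.823475)≈5.643315; next y=3/10·6.041990+1/2·5.643315≈4.634255
n=5: y≈4.634255, sp=5, e=sp−y≈0.365745; I≈4.945865, D=e−e_prev≈1.407736; u=1/2·0.365745+3/2·4.945865+1/4·1.407736≈7.953604; next y=3/10·4.634255+1/2·7.953604≈5.367078
n=6: y≈5.367078, sp=5, e=sp−y≈-0.367078; I≈4.578786, D=e−e_prev≈-0.732824; u=1/2·(-0.367078)+3/2·4.578786+1/4·(-0.732824)≈6.501435; next y=3/10·5.367078+1/2·6.501435≈4.860841
n=7: y≈4.860841, sp=5, e=sp−y≈0.139159; I≈4.717946, D=e−e_prev≈0.506237; u=1/2·0.139159+3/2·4.717946+1/4·0.506237≈7.273057; next y=3/10·4.860841+1/2·7.273057≈5.094781
n=8: y≈5.094781, sp=5, e=sp−y≈-0.094781; I≈4.623165, D=e−e_prev≈-0.233940; u=1/2·(-0.094781)+3/2·4.623165+1/4·(-0.233940)≈6.828872; next y=3/10·5.094781+1/2·6.828872≈4.942870
n=9: y≈4.942870, sp=5, e=sp−y≈0.057130; I≈4.680295, D=e−e_prev≈0.151911; u=1/2·0.057130+3/2·4.680295+1/4·0.151911≈7.086985; next y=3/10·4.942870+1/2·7.086985≈5.026353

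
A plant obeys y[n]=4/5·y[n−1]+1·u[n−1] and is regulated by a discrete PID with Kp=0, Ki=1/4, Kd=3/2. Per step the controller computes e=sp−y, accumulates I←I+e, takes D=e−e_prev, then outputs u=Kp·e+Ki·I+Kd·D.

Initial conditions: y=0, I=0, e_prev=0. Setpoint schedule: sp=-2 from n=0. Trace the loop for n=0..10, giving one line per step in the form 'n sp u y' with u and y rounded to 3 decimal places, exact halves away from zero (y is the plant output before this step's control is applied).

0 -2 -3.500 0.000
1 -2 5.125 -3.500
2 -2 -9.944 2.325
3 -2 15.928 -8.084
4 -2 -28.867 9.461
5 -2 48.413 -21.299
6 -2 -85.079 31.374
7 -2 145.457 -59.980
8 -2 -252.622 97.473
9 -2 434.892 -174.643
10 -2 -752.308 295.178

(exact arithmetic carried between steps; '≈' marks a value shown rounded to 6 d.p. or computed from one; I and e_prev carry over from the previous line; the table rounds u and y to 3 d.p., halves away from zero)
n=0: y=0, sp=-2, e=sp−y=-2; I=-2, D=e−e_prev=-2; u=0·(-2)+1/4·(-2)+3/2·(-2)=-3.5; next y=4/5·0+1·(-3.5)=-3.5
n=1: y=-3.5, sp=-2, e=sp−y=1.5; I=-0.5, D=e−e_prev=3.5; u=0·1.5+1/4·(-0.5)+3/2·3.5=5.125; next y=4/5·(-3.5)+1·5.125=2.325
n=2: y=2.325, sp=-2, e=sp−y=-4.325; I=-4.825, D=e−e_prev=-5.825; u=0·(-4.325)+1/4·(-4.825)+3/2·(-5.825)=-9.94375; next y=4/5·2.325+1·(-9.94375)=-8.08375
n=3: y=-8.08375, sp=-2, e=sp−y=6.08375; I=1.25875, D=e−e_prev=10.40875; u=0·6.08375+1/4·1.25875+3/2·10.40875≈15.927813; next y=4/5·(-8.08375)+1·15.927813≈9.460813
n=4: y≈9.460813, sp=-2, e=sp−y≈-11.460813; I≈-10.202063, D=e−e_prev≈-17.544563; u=0·(-11.460813)+1/4·(-10.202063)+3/2·(-17.544563)≈-28.867359; next y=4/5·9.460813+1·(-28.867359)≈-21.298709
n=5: y≈-21.298709, sp=-2, e=sp−y≈19.298709; I≈9.096647, D=e−e_prev≈30.759522; u=0·19.298709+1/4·9.096647+3/2·30.759522≈48.413445; next y=4/5·(-21.298709)+1·48.413445≈31.374477
n=6: y≈31.374477, sp=-2, e=sp−y≈-33.374477; I≈-24.277830, D=e−e_prev≈-52.673186; u=0·(-33.374477)+1/4·(-24.277830)+3/2·(-52.673186)≈-85.079237; next y=4/5·31.374477+1·(-85.079237)≈-59.979656
n=7: y≈-59.979656, sp=-2, e=sp−y≈57.979656; I≈33.701825, D=e−e_prev≈91.354133; u=0·57.979656+1/4·33.701825+3/2·91.354133≈145.456655; next y=4/5·(-59.979656)+1·145.456655≈97.472931
n=8: y≈97.472931, sp=-2, e=sp−y≈-99.472931; I≈-65.771105, D=e−e_prev≈-157.452586; u=0·(-99.472931)+1/4·(-65.771105)+3/2·(-157.452586)≈-252.621656; next y=4/5·97.472931+1·(-252.621656)≈-174.643311
n=9: y≈-174.643311, sp=-2, e=sp−y≈172.643311; I≈106.872206, D=e−e_prev≈272.116242; u=0·172.643311+1/4·106.872206+3/2·272.116242≈434.892414; next y=4/5·(-174.643311)+1·434.892414≈295.177765
n=10: y≈295.177765, sp=-2, e=sp−y≈-297.177765; I≈-190.305560, D=e−e_prev≈-469.821077; u=0·(-297.177765)+1/4·(-190.305560)+3/2·(-469.821077)≈-752.308005; next y=4/5·295.177765+1·(-752.308005)≈-516.165792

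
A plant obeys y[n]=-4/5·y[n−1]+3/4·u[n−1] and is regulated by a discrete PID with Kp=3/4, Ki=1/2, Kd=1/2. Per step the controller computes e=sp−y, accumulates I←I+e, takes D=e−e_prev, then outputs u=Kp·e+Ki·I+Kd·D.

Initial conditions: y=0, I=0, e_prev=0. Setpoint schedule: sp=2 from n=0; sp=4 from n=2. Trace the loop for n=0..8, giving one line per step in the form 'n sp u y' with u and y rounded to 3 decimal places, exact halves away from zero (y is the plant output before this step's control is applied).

(exact arithmetic carried between steps; '≈' marks a value shown rounded to 6 d.p. or computed from one; I and e_prev carry over from the previous line; the table rounds u and y to 3 d.p., halves away from zero)
n=0: y=0, sp=2, e=sp−y=2; I=2, D=e−e_prev=2; u=3/4·2+1/2·2+1/2·2=3.5; next y=-4/5·0+3/4·3.5=2.625
n=1: y=2.625, sp=2, e=sp−y=-0.625; I=1.375, D=e−e_prev=-2.625; u=3/4·(-0.625)+1/2·1.375+1/2·(-2.625)=-1.09375; next y=-4/5·2.625+3/4·(-1.09375)≈-2.920313
n=2: y≈-2.920313, sp=4, e=sp−y≈6.920313; I≈8.295313, D=e−e_prev≈7.545313; u=3/4·6.920313+1/2·8.295313+1/2·7.545313≈13.110547; next y=-4/5·(-2.920313)+3/4·13.110547≈12.169160
n=3: y≈12.169160, sp=4, e=sp−y≈-8.169160; I≈0.126152, D=e−e_prev≈-15.089473; u=3/4·(-8.169160)+1/2·0.126152+1/2·(-15.089473)≈-13.608530; next y=-4/5·12.169160+3/4·(-13.608530)≈-19.941726
n=4: y≈-19.941726, sp=4, e=sp−y≈23.941726; I≈24.067878, D=e−e_prev≈32.110886; u=3/4·23.941726+1/2·24.067878+1/2·32.110886≈46.045676; next y=-4/5·(-19.941726)+3/4·46.045676≈50.487638
n=5: y≈50.487638, sp=4, e=sp−y≈-46.487638; I≈-22.419760, D=e−e_prev≈-70.429364; u=3/4·(-46.487638)+1/2·(-22.419760)+1/2·(-70.429364)≈-81.290290; next y=-4/5·50.487638+3/4·(-81.290290)≈-101.357828
n=6: y≈-101.357828, sp=4, e=sp−y≈105.357828; I≈82.938068, D=e−e_prev≈151.845466; u=3/4·105.357828+1/2·82.938068+1/2·151.845466≈196.410138; next y=-4/5·(-101.357828)+3/4·196.410138≈228.393866
n=7: y≈228.393866, sp=4, e=sp−y≈-224.393866; I≈-141.455798, D=e−e_prev≈-329.751694; u=3/4·(-224.393866)+1/2·(-141.455798)+1/2·(-329.751694)≈-403.899146; next y=-4/5·228.393866+3/4·(-403.899146)≈-485.639452
n=8: y≈-485.639452, sp=4, e=sp−y≈489.639452; I≈348.183655, D=e−e_prev≈714.033319; u=3/4·489.639452+1/2·348.183655+1/2·714.033319≈898.338076; next y=-4/5·(-485.639452)+3/4·898.338076≈1062.265119

0 2 3.500 0.000
1 2 -1.094 2.625
2 4 13.111 -2.920
3 4 -13.609 12.169
4 4 46.046 -19.942
5 4 -81.290 50.488
6 4 196.410 -101.358
7 4 -403.899 228.394
8 4 898.338 -485.639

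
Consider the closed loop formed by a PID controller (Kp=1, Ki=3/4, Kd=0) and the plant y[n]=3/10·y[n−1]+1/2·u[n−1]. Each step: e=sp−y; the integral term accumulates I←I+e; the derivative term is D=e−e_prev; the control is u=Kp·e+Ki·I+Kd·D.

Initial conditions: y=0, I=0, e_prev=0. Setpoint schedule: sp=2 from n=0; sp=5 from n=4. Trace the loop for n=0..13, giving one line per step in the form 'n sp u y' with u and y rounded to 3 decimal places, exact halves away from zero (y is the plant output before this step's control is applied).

0 2 3.500 0.000
1 2 1.938 1.750
2 2 2.573 1.494
3 2 2.531 1.735
4 5 7.890 1.786
5 5 5.585 4.481
6 5 6.577 4.137
7 5 6.537 4.529
8 5 6.719 4.627
9 5 6.788 4.747
10 5 6.854 4.818
11 5 6.895 4.872
12 5 6.926 4.909
13 5 6.948 4.936

(exact arithmetic carried between steps; '≈' marks a value shown rounded to 6 d.p. or computed from one; I and e_prev carry over from the previous line; the table rounds u and y to 3 d.p., halves away from zero)
n=0: y=0, sp=2, e=sp−y=2; I=2, D=e−e_prev=2; u=1·2+3/4·2+0·2=3.5; next y=3/10·0+1/2·3.5=1.75
n=1: y=1.75, sp=2, e=sp−y=0.25; I=2.25, D=e−e_prev=-1.75; u=1·0.25+3/4·2.25+0·(-1.75)=1.9375; next y=3/10·1.75+1/2·1.9375=1.49375
n=2: y=1.49375, sp=2, e=sp−y=0.50625; I=2.75625, D=e−e_prev=0.25625; u=1·0.50625+3/4·2.75625+0·0.25625≈2.573438; next y=3/10·1.49375+1/2·2.573438≈1.734844
n=3: y≈1.734844, sp=2, e=sp−y≈0.265156; I≈3.021406, D=e−e_prev≈-0.241094; u=1·0.265156+3/4·3.021406+0·(-0.241094)≈2.531211; next y=3/10·1.734844+1/2·2.531211≈1.786059
n=4: y≈1.786059, sp=5, e=sp−y≈3.213941; I≈6.235348, D=e−e_prev≈2.948785; u=1·3.213941+3/4·6.235348+0·2.948785≈7.890452; next y=3/10·1.786059+1/2·7.890452≈4.481044
n=5: y≈4.481044, sp=5, e=sp−y≈0.518956; I≈6.754304, D=e−e_prev≈-2.694985; u=1·0.518956+3/4·6.754304+0·(-2.694985)≈5.584684; next y=3/10·4.481044+1/2·5.584684≈4.136655
n=6: y≈4.136655, sp=5, e=sp−y≈0.863345; I≈7.617649, D=e−e_prev≈0.344388; u=1·0.863345+3/4·7.617649+0·0.344388≈6.576581; next y=3/10·4.136655+1/2·6.576581≈4.529287
n=7: y≈4.529287, sp=5, e=sp−y≈0.470713; I≈8.088362, D=e−e_prev≈-0.392632; u=1·0.470713+3/4·8.088362+0·(-0.392632)≈6.536984; next y=3/10·4.529287+1/2·6.536984≈4.627278
n=8: y≈4.627278, sp=5, e=sp−y≈0.372722; I≈8.461083, D=e−e_prev≈-0.097991; u=1·0.372722+3/4·8.461083+0·(-0.097991)≈6.718534; next y=3/10·4.627278+1/2·6.718534≈4.747451
n=9: y≈4.747451, sp=5, e=sp−y≈0.252549; I≈8.713633, D=e−e_prev≈-0.120173; u=1·0.252549+3/4·8.713633+0·(-0.120173)≈6.787774; next y=3/10·4.747451+1/2·6.787774≈4.818122
n=10: y≈4.818122, sp=5, e=sp−y≈0.181878; I≈8.895511, D=e−e_prev≈-0.070672; u=1·0.181878+3/4·8.895511+0·(-0.070672)≈6.853511; next y=3/10·4.818122+1/2·6.853511≈4.872192
n=11: y≈4.872192, sp=5, e=sp−y≈0.127808; I≈9.023319, D=e−e_prev≈-0.054070; u=1·0.127808+3/4·9.023319+0·(-0.054070)≈6.895297; next y=3/10·4.872192+1/2·6.895297≈4.909306
n=12: y≈4.909306, sp=5, e=sp−y≈0.090694; I≈9.114013, D=e−e_prev≈-0.037114; u=1·0.090694+3/4·9.114013+0·(-0.037114)≈6.926203; next y=3/10·4.909306+1/2·6.926203≈4.935893
n=13: y≈4.935893, sp=5, e=sp−y≈0.064107; I≈9.178119, D=e−e_prev≈-0.026587; u=1·0.064107+3/4·9.178119+0·(-0.026587)≈6.947696; next y=3/10·4.935893+1/2·6.947696≈4.954616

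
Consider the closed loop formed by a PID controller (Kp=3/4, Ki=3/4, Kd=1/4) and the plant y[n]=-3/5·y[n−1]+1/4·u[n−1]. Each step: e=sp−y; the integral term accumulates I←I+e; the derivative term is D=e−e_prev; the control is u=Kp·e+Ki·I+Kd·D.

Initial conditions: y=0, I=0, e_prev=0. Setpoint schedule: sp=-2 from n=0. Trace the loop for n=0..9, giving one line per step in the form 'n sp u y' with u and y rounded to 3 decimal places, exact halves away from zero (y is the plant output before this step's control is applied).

0 -2 -3.500 0.000
1 -2 -2.969 -0.875
2 -2 -5.182 -0.217
3 -2 -4.696 -1.165
4 -2 -6.767 -0.475
5 -2 -6.107 -1.407
6 -2 -8.053 -0.683
7 -2 -7.248 -1.604
8 -2 -9.095 -0.850
9 -2 -8.169 -1.764

(exact arithmetic carried between steps; '≈' marks a value shown rounded to 6 d.p. or computed from one; I and e_prev carry over from the previous line; the table rounds u and y to 3 d.p., halves away from zero)
n=0: y=0, sp=-2, e=sp−y=-2; I=-2, D=e−e_prev=-2; u=3/4·(-2)+3/4·(-2)+1/4·(-2)=-3.5; next y=-3/5·0+1/4·(-3.5)=-0.875
n=1: y=-0.875, sp=-2, e=sp−y=-1.125; I=-3.125, D=e−e_prev=0.875; u=3/4·(-1.125)+3/4·(-3.125)+1/4·0.875=-2.96875; next y=-3/5·(-0.875)+1/4·(-2.96875)≈-0.217188
n=2: y≈-0.217188, sp=-2, e=sp−y≈-1.782813; I≈-4.907813, D=e−e_prev≈-0.657813; u=3/4·(-1.782813)+3/4·(-4.907813)+1/4·(-0.657813)≈-5.182422; next y=-3/5·(-0.217188)+1/4·(-5.182422)≈-1.165293
n=3: y≈-1.165293, sp=-2, e=sp−y≈-0.834707; I≈-5.742520, D=e−e_prev≈0.948105; u=3/4·(-0.834707)+3/4·(-5.742520)+1/4·0.948105≈-4.695894; next y=-3/5·(-1.165293)+1/4·(-4.695894)≈-0.474798
n=4: y≈-0.474798, sp=-2, e=sp−y≈-1.525202; I≈-7.267722, D=e−e_prev≈-0.690495; u=3/4·(-1.525202)+3/4·(-7.267722)+1/4·(-0.690495)≈-6.767317; next y=-3/5·(-0.474798)+1/4·(-6.767317)≈-1.406951
n=5: y≈-1.406951, sp=-2, e=sp−y≈-0.593049; I≈-7.860771, D=e−e_prev≈0.932153; u=3/4·(-0.593049)+3/4·(-7.860771)+1/4·0.932153≈-6.107327; next y=-3/5·(-1.406951)+1/4·(-6.107327)≈-0.682661
n=6: y≈-0.682661, sp=-2, e=sp−y≈-1.317339; I≈-9.178110, D=e−e_prev≈-0.724289; u=3/4·(-1.317339)+3/4·(-9.178110)+1/4·(-0.724289)≈-8.052659; next y=-3/5·(-0.682661)+1/4·(-8.052659)≈-1.603568
n=7: y≈-1.603568, sp=-2, e=sp−y≈-0.396432; I≈-9.574542, D=e−e_prev≈0.920907; u=3/4·(-0.396432)+3/4·(-9.574542)+1/4·0.920907≈-7.248004; next y=-3/5·(-1.603568)+1/4·(-7.248004)≈-0.849860
n=8: y≈-0.849860, sp=-2, e=sp−y≈-1.150140; I≈-10.724682, D=e−e_prev≈-0.753708; u=3/4·(-1.150140)+3/4·(-10.724682)+1/4·(-0.753708)≈-9.094543; next y=-3/5·(-0.849860)+1/4·(-9.094543)≈-1.763720
n=9: y≈-1.763720, sp=-2, e=sp−y≈-0.236280; I≈-10.960962, D=e−e_prev≈0.913859; u=3/4·(-0.236280)+3/4·(-10.960962)+1/4·0.913859≈-8.169467; next y=-3/5·(-1.763720)+1/4·(-8.169467)≈-0.984135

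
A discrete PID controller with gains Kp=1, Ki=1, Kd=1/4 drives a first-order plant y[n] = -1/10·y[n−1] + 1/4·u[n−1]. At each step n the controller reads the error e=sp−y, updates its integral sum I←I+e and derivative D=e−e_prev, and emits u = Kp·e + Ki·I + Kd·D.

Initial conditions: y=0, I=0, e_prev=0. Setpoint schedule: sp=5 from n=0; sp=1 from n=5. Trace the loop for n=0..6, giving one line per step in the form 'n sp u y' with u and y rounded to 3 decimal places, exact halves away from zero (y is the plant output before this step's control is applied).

0 5 11.250 0.000
1 5 8.672 2.813
2 5 13.646 1.887
3 5 13.521 3.223
4 5 16.003 3.058
5 1 7.471 3.695
6 1 10.878 1.498

(exact arithmetic carried between steps; '≈' marks a value shown rounded to 6 d.p. or computed from one; I and e_prev carry over from the previous line; the table rounds u and y to 3 d.p., halves away from zero)
n=0: y=0, sp=5, e=sp−y=5; I=5, D=e−e_prev=5; u=1·5+1·5+1/4·5=11.25; next y=-1/10·0+1/4·11.25=2.8125
n=1: y=2.8125, sp=5, e=sp−y=2.1875; I=7.1875, D=e−e_prev=-2.8125; u=1·2.1875+1·7.1875+1/4·(-2.8125)=8.671875; next y=-1/10·2.8125+1/4·8.671875≈1.886719
n=2: y≈1.886719, sp=5, e=sp−y≈3.113281; I≈10.300781, D=e−e_prev≈0.925781; u=1·3.113281+1·10.300781+1/4·0.925781≈13.645508; next y=-1/10·1.886719+1/4·13.645508≈3.222705
n=3: y≈3.222705, sp=5, e=sp−y≈1.777295; I≈12.078076, D=e−e_prev≈-1.335986; u=1·1.777295+1·12.078076+1/4·(-1.335986)≈13.521375; next y=-1/10·3.222705+1/4·13.521375≈3.058073
n=4: y≈3.058073, sp=5, e=sp−y≈1.941927; I≈14.020003, D=e−e_prev≈0.164632; u=1·1.941927+1·14.020003+1/4·0.164632≈16.003088; next y=-1/10·3.058073+1/4·16.003088≈3.694965
n=5: y≈3.694965, sp=1, e=sp−y≈-2.694965; I≈11.325038, D=e−e_prev≈-4.636892; u=1·(-2.694965)+1·11.325038+1/4·(-4.636892)≈7.470851; next y=-1/10·3.694965+1/4·7.470851≈1.498216
n=6: y≈1.498216, sp=1, e=sp−y≈-0.498216; I≈10.826822, D=e−e_prev≈2.196748; u=1·(-0.498216)+1·10.826822+1/4·2.196748≈10.877793; next y=-1/10·1.498216+1/4·10.877793≈2.569627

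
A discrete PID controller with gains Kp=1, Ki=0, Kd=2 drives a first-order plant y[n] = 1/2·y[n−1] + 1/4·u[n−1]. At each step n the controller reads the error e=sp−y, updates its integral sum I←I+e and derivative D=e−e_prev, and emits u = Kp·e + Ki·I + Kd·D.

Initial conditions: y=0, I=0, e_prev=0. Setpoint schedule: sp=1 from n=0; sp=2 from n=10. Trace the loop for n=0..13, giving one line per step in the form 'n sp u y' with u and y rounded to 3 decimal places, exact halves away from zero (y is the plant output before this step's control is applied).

(exact arithmetic carried between steps; '≈' marks a value shown rounded to 6 d.p. or computed from one; I and e_prev carry over from the previous line; the table rounds u and y to 3 d.p., halves away from zero)
n=0: y=0, sp=1, e=sp−y=1; I=1, D=e−e_prev=1; u=1·1+0·1+2·1=3; next y=1/2·0+1/4·3=0.75
n=1: y=0.75, sp=1, e=sp−y=0.25; I=1.25, D=e−e_prev=-0.75; u=1·0.25+0·1.25+2·(-0.75)=-1.25; next y=1/2·0.75+1/4·(-1.25)=0.0625
n=2: y=0.0625, sp=1, e=sp−y=0.9375; I=2.1875, D=e−e_prev=0.6875; u=1·0.9375+0·2.1875+2·0.6875=2.3125; next y=1/2·0.0625+1/4·2.3125=0.609375
n=3: y=0.609375, sp=1, e=sp−y=0.390625; I=2.578125, D=e−e_prev=-0.546875; u=1·0.390625+0·2.578125+2·(-0.546875)=-0.703125; next y=1/2·0.609375+1/4·(-0.703125)≈0.128906
n=4: y≈0.128906, sp=1, e=sp−y≈0.871094; I≈3.449219, D=e−e_prev≈0.480469; u=1·0.871094+0·3.449219+2·0.480469≈1.832031; next y=1/2·0.128906+1/4·1.832031≈0.522461
n=5: y≈0.522461, sp=1, e=sp−y≈0.477539; I≈3.926758, D=e−e_prev≈-0.393555; u=1·0.477539+0·3.926758+2·(-0.393555)≈-0.309570; next y=1/2·0.522461+1/4·(-0.309570)≈0.183838
n=6: y≈0.183838, sp=1, e=sp−y≈0.816162; I≈4.742920, D=e−e_prev≈0.338623; u=1·0.816162+0·4.742920+2·0.338623≈1.493408; next y=1/2·0.183838+1/4·1.493408≈0.465271
n=7: y≈0.465271, sp=1, e=sp−y≈0.534729; I≈5.277649, D=e−e_prev≈-0.281433; u=1·0.534729+0·5.277649+2·(-0.281433)≈-0.028137; next y=1/2·0.465271+1/4·(-0.028137)≈0.225601
n=8: y≈0.225601, sp=1, e=sp−y≈0.774399; I≈6.052048, D=e−e_prev≈0.239670; u=1·0.774399+0·6.052048+2·0.239670≈1.253738; next y=1/2·0.225601+1/4·1.253738≈0.426235
n=9: y≈0.426235, sp=1, e=sp−y≈0.573765; I≈6.625813, D=e−e_prev≈-0.200634; u=1·0.573765+0·6.625813+2·(-0.200634)≈0.172497; next y=1/2·0.426235+1/4·0.172497≈0.256242
n=10: y≈0.256242, sp=2, e=sp−y≈1.743758; I≈8.369571, D=e−e_prev≈1.169993; u=1·1.743758+0·8.369571+2·1.169993≈4.083745; next y=1/2·0.256242+1/4·4.083745≈1.149057
n=11: y≈1.149057, sp=2, e=sp−y≈0.850943; I≈9.220514, D=e−e_prev≈-0.892815; u=1·0.850943+0·9.220514+2·(-0.892815)≈-0.934688; next y=1/2·1.149057+1/4·(-0.934688)≈0.340857
n=12: y≈0.340857, sp=2, e=sp−y≈1.659143; I≈10.879657, D=e−e_prev≈0.808201; u=1·1.659143+0·10.879657+2·0.808201≈3.275544; next y=1/2·0.340857+1/4·3.275544≈0.989314
n=13: y≈0.989314, sp=2, e=sp−y≈1.010686; I≈11.890343, D=e−e_prev≈-0.648458; u=1·1.010686+0·11.890343+2·(-0.648458)≈-0.286230; next y=1/2·0.989314+1/4·(-0.286230)≈0.423100

0 1 3.000 0.000
1 1 -1.250 0.750
2 1 2.313 0.063
3 1 -0.703 0.609
4 1 1.832 0.129
5 1 -0.310 0.522
6 1 1.493 0.184
7 1 -0.028 0.465
8 1 1.254 0.226
9 1 0.172 0.426
10 2 4.084 0.256
11 2 -0.935 1.149
12 2 3.276 0.341
13 2 -0.286 0.989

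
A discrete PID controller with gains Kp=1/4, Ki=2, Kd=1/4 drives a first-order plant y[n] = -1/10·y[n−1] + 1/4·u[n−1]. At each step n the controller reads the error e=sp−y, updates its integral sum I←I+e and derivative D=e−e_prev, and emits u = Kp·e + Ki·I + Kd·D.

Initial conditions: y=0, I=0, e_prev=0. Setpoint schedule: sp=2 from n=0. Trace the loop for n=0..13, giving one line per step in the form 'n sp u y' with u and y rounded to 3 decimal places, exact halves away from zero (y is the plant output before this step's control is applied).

(exact arithmetic carried between steps; '≈' marks a value shown rounded to 6 d.p. or computed from one; I and e_prev carry over from the previous line; the table rounds u and y to 3 d.p., halves away from zero)
n=0: y=0, sp=2, e=sp−y=2; I=2, D=e−e_prev=2; u=1/4·2+2·2+1/4·2=5; next y=-1/10·0+1/4·5=1.25
n=1: y=1.25, sp=2, e=sp−y=0.75; I=2.75, D=e−e_prev=-1.25; u=1/4·0.75+2·2.75+1/4·(-1.25)=5.375; next y=-1/10·1.25+1/4·5.375=1.21875
n=2: y=1.21875, sp=2, e=sp−y=0.78125; I=3.53125, D=e−e_prev=0.03125; u=1/4·0.78125+2·3.53125+1/4·0.03125=7.265625; next y=-1/10·1.21875+1/4·7.265625≈1.694531
n=3: y≈1.694531, sp=2, e=sp−y≈0.305469; I≈3.836719, D=e−e_prev≈-0.475781; u=1/4·0.305469+2·3.836719+1/4·(-0.475781)≈7.630859; next y=-1/10·1.694531+1/4·7.630859≈1.738262
n=4: y≈1.738262, sp=2, e=sp−y≈0.261738; I≈4.098457, D=e−e_prev≈-0.043730; u=1/4·0.261738+2·4.098457+1/4·(-0.043730)≈8.251416; next y=-1/10·1.738262+1/4·8.251416≈1.889028
n=5: y≈1.889028, sp=2, e=sp−y≈0.110972; I≈4.209429, D=e−e_prev≈-0.150766; u=1/4·0.110972+2·4.209429+1/4·(-0.150766)≈8.408910; next y=-1/10·1.889028+1/4·8.408910≈1.913325
n=6: y≈1.913325, sp=2, e=sp−y≈0.086675; I≈4.296105, D=e−e_prev≈-0.024297; u=1/4·0.086675+2·4.296105+1/4·(-0.024297)≈8.607804; next y=-1/10·1.913325+1/4·8.607804≈1.960618
n=7: y≈1.960618, sp=2, e=sp−y≈0.039382; I≈4.335486, D=e−e_prev≈-0.047294; u=1/4·0.039382+2·4.335486+1/4·(-0.047294)≈8.668994; next y=-1/10·1.960618+1/4·8.668994≈1.971187
n=8: y≈1.971187, sp=2, e=sp−y≈0.028813; I≈4.364299, D=e−e_prev≈-0.010568; u=1/4·0.028813+2·4.364299+1/4·(-0.010568)≈8.733160; next y=-1/10·1.971187+1/4·8.733160≈1.986171
n=9: y≈1.986171, sp=2, e=sp−y≈0.013829; I≈4.378128, D=e−e_prev≈-0.014985; u=1/4·0.013829+2·4.378128+1/4·(-0.014985)≈8.755967; next y=-1/10·1.986171+1/4·8.755967≈1.990375
n=10: y≈1.990375, sp=2, e=sp−y≈0.009625; I≈4.387753, D=e−e_prev≈-0.004203; u=1/4·0.009625+2·4.387753+1/4·(-0.004203)≈8.776862; next y=-1/10·1.990375+1/4·8.776862≈1.995178
n=11: y≈1.995178, sp=2, e=sp−y≈0.004822; I≈4.392575, D=e−e_prev≈-0.004803; u=1/4·0.004822+2·4.392575+1/4·(-0.004803)≈8.785155; next y=-1/10·1.995178+1/4·8.785155≈1.996771
n=12: y≈1.996771, sp=2, e=sp−y≈0.003229; I≈4.395804, D=e−e_prev≈-0.001593; u=1/4·0.003229+2·4.395804+1/4·(-0.001593)≈8.792018; next y=-1/10·1.996771+1/4·8.792018≈1.998327
n=13: y≈1.998327, sp=2, e=sp−y≈0.001673; I≈4.397477, D=e−e_prev≈-0.001556; u=1/4·0.001673+2·4.397477+1/4·(-0.001556)≈8.794983; next y=-1/10·1.998327+1/4·8.794983≈1.998913

0 2 5.000 0.000
1 2 5.375 1.250
2 2 7.266 1.219
3 2 7.631 1.695
4 2 8.251 1.738
5 2 8.409 1.889
6 2 8.608 1.913
7 2 8.669 1.961
8 2 8.733 1.971
9 2 8.756 1.986
10 2 8.777 1.990
11 2 8.785 1.995
12 2 8.792 1.997
13 2 8.795 1.998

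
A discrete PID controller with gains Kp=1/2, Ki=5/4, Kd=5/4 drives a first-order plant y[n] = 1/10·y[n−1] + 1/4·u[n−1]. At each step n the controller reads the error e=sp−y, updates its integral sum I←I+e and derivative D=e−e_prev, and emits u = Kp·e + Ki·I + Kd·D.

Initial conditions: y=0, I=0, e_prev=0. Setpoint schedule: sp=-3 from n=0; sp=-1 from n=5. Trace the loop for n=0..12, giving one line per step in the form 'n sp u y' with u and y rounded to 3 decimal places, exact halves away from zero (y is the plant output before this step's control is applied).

(exact arithmetic carried between steps; '≈' marks a value shown rounded to 6 d.p. or computed from one; I and e_prev carry over from the previous line; the table rounds u and y to 3 d.p., halves away from zero)
n=0: y=0, sp=-3, e=sp−y=-3; I=-3, D=e−e_prev=-3; u=1/2·(-3)+5/4·(-3)+5/4·(-3)=-9; next y=1/10·0+1/4·(-9)=-2.25
n=1: y=-2.25, sp=-3, e=sp−y=-0.75; I=-3.75, D=e−e_prev=2.25; u=1/2·(-0.75)+5/4·(-3.75)+5/4·2.25=-2.25; next y=1/10·(-2.25)+1/4·(-2.25)=-0.7875
n=2: y=-0.7875, sp=-3, e=sp−y=-2.2125; I=-5.9625, D=e−e_prev=-1.4625; u=1/2·(-2.2125)+5/4·(-5.9625)+5/4·(-1.4625)=-10.3875; next y=1/10·(-0.7875)+1/4·(-10.3875)=-2.675625
n=3: y=-2.675625, sp=-3, e=sp−y=-0.324375; I=-6.286875, D=e−e_prev=1.888125; u=1/2·(-0.324375)+5/4·(-6.286875)+5/4·1.888125=-5.660625; next y=1/10·(-2.675625)+1/4·(-5.660625)≈-1.682719
n=4: y≈-1.682719, sp=-3, e=sp−y≈-1.317281; I≈-7.604156, D=e−e_prev≈-0.992906; u=1/2·(-1.317281)+5/4·(-7.604156)+5/4·(-0.992906)≈-11.404969; next y=1/10·(-1.682719)+1/4·(-11.404969)≈-3.019514
n=5: y≈-3.019514, sp=-1, e=sp−y≈2.019514; I≈-5.584642, D=e−e_prev≈3.336795; u=1/2·2.019514+5/4·(-5.584642)+5/4·3.336795≈-1.800052; next y=1/10·(-3.019514)+1/4·(-1.800052)≈-0.751964
n=6: y≈-0.751964, sp=-1, e=sp−y≈-0.248036; I≈-5.832678, D=e−e_prev≈-2.267550; u=1/2·(-0.248036)+5/4·(-5.832678)+5/4·(-2.267550)≈-10.249302; next y=1/10·(-0.751964)+1/4·(-10.249302)≈-2.637522
n=7: y≈-2.637522, sp=-1, e=sp−y≈1.637522; I≈-4.195156, D=e−e_prev≈1.885558; u=1/2·1.637522+5/4·(-4.195156)+5/4·1.885558≈-2.068237; next y=1/10·(-2.637522)+1/4·(-2.068237)≈-0.780811
n=8: y≈-0.780811, sp=-1, e=sp−y≈-0.219189; I≈-4.414344, D=e−e_prev≈-1.856711; u=1/2·(-0.219189)+5/4·(-4.414344)+5/4·(-1.856711)≈-7.948413; next y=1/10·(-0.780811)+1/4·(-7.948413)≈-2.065184
n=9: y≈-2.065184, sp=-1, e=sp−y≈1.065184; I≈-3.349160, D=e−e_prev≈1.284373; u=1/2·1.065184+5/4·(-3.349160)+5/4·1.284373≈-2.048391; next y=1/10·(-2.065184)+1/4·(-2.048391)≈-0.718616
n=10: y≈-0.718616, sp=-1, e=sp−y≈-0.281384; I≈-3.630544, D=e−e_prev≈-1.346568; u=1/2·(-0.281384)+5/4·(-3.630544)+5/4·(-1.346568)≈-6.362082; next y=1/10·(-0.718616)+1/4·(-6.362082)≈-1.662382
n=11: y≈-1.662382, sp=-1, e=sp−y≈0.662382; I≈-2.968162, D=e−e_prev≈0.943766; u=1/2·0.662382+5/4·(-2.968162)+5/4·0.943766≈-2.199304; next y=1/10·(-1.662382)+1/4·(-2.199304)≈-0.716064
n=12: y≈-0.716064, sp=-1, e=sp−y≈-0.283936; I≈-3.252097, D=e−e_prev≈-0.946318; u=1/2·(-0.283936)+5/4·(-3.252097)+5/4·(-0.946318)≈-5.389987; next y=1/10·(-0.716064)+1/4·(-5.389987)≈-1.419103

0 -3 -9.000 0.000
1 -3 -2.250 -2.250
2 -3 -10.388 -0.788
3 -3 -5.661 -2.676
4 -3 -11.405 -1.683
5 -1 -1.800 -3.020
6 -1 -10.249 -0.752
7 -1 -2.068 -2.638
8 -1 -7.948 -0.781
9 -1 -2.048 -2.065
10 -1 -6.362 -0.719
11 -1 -2.199 -1.662
12 -1 -5.390 -0.716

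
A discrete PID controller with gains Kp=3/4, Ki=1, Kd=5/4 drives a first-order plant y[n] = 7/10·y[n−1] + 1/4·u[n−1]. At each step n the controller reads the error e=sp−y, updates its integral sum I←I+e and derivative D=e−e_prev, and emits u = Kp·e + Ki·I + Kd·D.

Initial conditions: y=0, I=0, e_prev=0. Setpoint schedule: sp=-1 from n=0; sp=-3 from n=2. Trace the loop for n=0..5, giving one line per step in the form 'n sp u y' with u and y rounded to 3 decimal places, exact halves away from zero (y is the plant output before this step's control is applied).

0 -1 -3.000 0.000
1 -1 -0.500 -0.750
2 -3 -7.988 -0.650
3 -3 -2.307 -2.452
4 -3 -5.584 -2.293
5 -3 -3.968 -3.001

(exact arithmetic carried between steps; '≈' marks a value shown rounded to 6 d.p. or computed from one; I and e_prev carry over from the previous line; the table rounds u and y to 3 d.p., halves away from zero)
n=0: y=0, sp=-1, e=sp−y=-1; I=-1, D=e−e_prev=-1; u=3/4·(-1)+1·(-1)+5/4·(-1)=-3; next y=7/10·0+1/4·(-3)=-0.75
n=1: y=-0.75, sp=-1, e=sp−y=-0.25; I=-1.25, D=e−e_prev=0.75; u=3/4·(-0.25)+1·(-1.25)+5/4·0.75=-0.5; next y=7/10·(-0.75)+1/4·(-0.5)=-0.65
n=2: y=-0.65, sp=-3, e=sp−y=-2.35; I=-3.6, D=e−e_prev=-2.1; u=3/4·(-2.35)+1·(-3.6)+5/4·(-2.1)=-7.9875; next y=7/10·(-0.65)+1/4·(-7.9875)=-2.451875
n=3: y=-2.451875, sp=-3, e=sp−y=-0.548125; I=-4.148125, D=e−e_prev=1.801875; u=3/4·(-0.548125)+1·(-4.148125)+5/4·1.801875=-2.306875; next y=7/10·(-2.451875)+1/4·(-2.306875)≈-2.293031
n=4: y≈-2.293031, sp=-3, e=sp−y≈-0.706969; I≈-4.855094, D=e−e_prev≈-0.158844; u=3/4·(-0.706969)+1·(-4.855094)+5/4·(-0.158844)≈-5.583875; next y=7/10·(-2.293031)+1/4·(-5.583875)≈-3.001091
n=5: y≈-3.001091, sp=-3, e=sp−y≈0.001091; I≈-4.854003, D=e−e_prev≈0.708059; u=3/4·0.001091+1·(-4.854003)+5/4·0.708059≈-3.968111; next y=7/10·(-3.001091)+1/4·(-3.968111)≈-3.092791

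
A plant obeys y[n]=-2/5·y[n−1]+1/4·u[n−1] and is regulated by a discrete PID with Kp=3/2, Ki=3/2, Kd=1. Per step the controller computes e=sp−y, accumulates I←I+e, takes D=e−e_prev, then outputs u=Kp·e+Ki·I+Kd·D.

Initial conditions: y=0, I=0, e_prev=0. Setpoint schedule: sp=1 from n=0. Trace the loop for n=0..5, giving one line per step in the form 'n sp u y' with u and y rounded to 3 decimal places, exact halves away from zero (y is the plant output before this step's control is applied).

0 1 4.000 0.000
1 1 0.500 1.000
2 1 6.600 -0.275
3 1 -0.903 1.760
4 1 10.751 -0.930
5 1 -5.001 3.060

(exact arithmetic carried between steps; '≈' marks a value shown rounded to 6 d.p. or computed from one; I and e_prev carry over from the previous line; the table rounds u and y to 3 d.p., halves away from zero)
n=0: y=0, sp=1, e=sp−y=1; I=1, D=e−e_prev=1; u=3/2·1+3/2·1+1·1=4; next y=-2/5·0+1/4·4=1
n=1: y=1, sp=1, e=sp−y=0; I=1, D=e−e_prev=-1; u=3/2·0+3/2·1+1·(-1)=0.5; next y=-2/5·1+1/4·0.5=-0.275
n=2: y=-0.275, sp=1, e=sp−y=1.275; I=2.275, D=e−e_prev=1.275; u=3/2·1.275+3/2·2.275+1·1.275=6.6; next y=-2/5·(-0.275)+1/4·6.6=1.76
n=3: y=1.76, sp=1, e=sp−y=-0.76; I=1.515, D=e−e_prev=-2.035; u=3/2·(-0.76)+3/2·1.515+1·(-2.035)=-0.9025; next y=-2/5·1.76+1/4·(-0.9025)=-0.929625
n=4: y=-0.929625, sp=1, e=sp−y=1.929625; I=3.444625, D=e−e_prev=2.689625; u=3/2·1.929625+3/2·3.444625+1·2.689625=10.751; next y=-2/5·(-0.929625)+1/4·10.751=3.0596
n=5: y=3.0596, sp=1, e=sp−y=-2.0596; I=1.385025, D=e−e_prev=-3.989225; u=3/2·(-2.0596)+3/2·1.385025+1·(-3.989225)≈-5.001088; next y=-2/5·3.0596+1/4·(-5.001088)≈-2.474112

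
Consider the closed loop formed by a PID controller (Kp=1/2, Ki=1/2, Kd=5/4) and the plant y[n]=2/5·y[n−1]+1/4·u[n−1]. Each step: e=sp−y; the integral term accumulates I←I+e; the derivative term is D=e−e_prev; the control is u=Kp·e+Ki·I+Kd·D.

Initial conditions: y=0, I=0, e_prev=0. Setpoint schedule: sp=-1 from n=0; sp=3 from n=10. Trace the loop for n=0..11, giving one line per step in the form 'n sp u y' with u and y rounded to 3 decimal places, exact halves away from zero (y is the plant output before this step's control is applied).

0 -1 -2.250 0.000
1 -1 -0.234 -0.563
2 -1 -1.784 -0.284
3 -1 -1.173 -0.559
4 -1 -1.833 -0.517
5 -1 -1.688 -0.665
6 -1 -1.989 -0.688
7 -1 -1.984 -0.773
8 -1 -2.130 -0.805
9 -1 -2.157 -0.855
10 3 6.768 -0.881
11 3 -1.321 1.340

(exact arithmetic carried between steps; '≈' marks a value shown rounded to 6 d.p. or computed from one; I and e_prev carry over from the previous line; the table rounds u and y to 3 d.p., halves away from zero)
n=0: y=0, sp=-1, e=sp−y=-1; I=-1, D=e−e_prev=-1; u=1/2·(-1)+1/2·(-1)+5/4·(-1)=-2.25; next y=2/5·0+1/4·(-2.25)=-0.5625
n=1: y=-0.5625, sp=-1, e=sp−y=-0.4375; I=-1.4375, D=e−e_prev=0.5625; u=1/2·(-0.4375)+1/2·(-1.4375)+5/4·0.5625=-0.234375; next y=2/5·(-0.5625)+1/4·(-0.234375)≈-0.283594
n=2: y≈-0.283594, sp=-1, e=sp−y≈-0.716406; I≈-2.153906, D=e−e_prev≈-0.278906; u=1/2·(-0.716406)+1/2·(-2.153906)+5/4·(-0.278906)≈-1.783789; next y=2/5·(-0.283594)+1/4·(-1.783789)≈-0.559385
n=3: y≈-0.559385, sp=-1, e=sp−y≈-0.440615; I≈-2.594521, D=e−e_prev≈0.275791; u=1/2·(-0.440615)+1/2·(-2.594521)+5/4·0.275791≈-1.172830; next y=2/5·(-0.559385)+1/4·(-1.172830)≈-0.516961
n=4: y≈-0.516961, sp=-1, e=sp−y≈-0.483039; I≈-3.077560, D=e−e_prev≈-0.042423; u=1/2·(-0.483039)+1/2·(-3.077560)+5/4·(-0.042423)≈-1.833329; next y=2/5·(-0.516961)+1/4·(-1.833329)≈-0.665117
n=5: y≈-0.665117, sp=-1, e=sp−y≈-0.334883; I≈-3.412443, D=e−e_prev≈0.148155; u=1/2·(-0.334883)+1/2·(-3.412443)+5/4·0.148155≈-1.688469; next y=2/5·(-0.665117)+1/4·(-1.688469)≈-0.688164
n=6: y≈-0.688164, sp=-1, e=sp−y≈-0.311836; I≈-3.724280, D=e−e_prev≈0.023047; u=1/2·(-0.311836)+1/2·(-3.724280)+5/4·0.023047≈-1.989249; next y=2/5·(-0.688164)+1/4·(-1.989249)≈-0.772578
n=7: y≈-0.772578, sp=-1, e=sp−y≈-0.227422; I≈-3.951702, D=e−e_prev≈0.084414; u=1/2·(-0.227422)+1/2·(-3.951702)+5/4·0.084414≈-1.984045; next y=2/5·(-0.772578)+1/4·(-1.984045)≈-0.805042
n=8: y≈-0.805042, sp=-1, e=sp−y≈-0.194958; I≈-4.146659, D=e−e_prev≈0.032465; u=1/2·(-0.194958)+1/2·(-4.146659)+5/4·0.032465≈-2.130228; next y=2/5·(-0.805042)+1/4·(-2.130228)≈-0.854574
n=9: y≈-0.854574, sp=-1, e=sp−y≈-0.145426; I≈-4.292086, D=e−e_prev≈0.049532; u=1/2·(-0.145426)+1/2·(-4.292086)+5/4·0.049532≈-2.156841; next y=2/5·(-0.854574)+1/4·(-2.156841)≈-0.881040
n=10: y≈-0.881040, sp=3, e=sp−y≈3.881040; I≈-0.411046, D=e−e_prev≈4.026466; u=1/2·3.881040+1/2·(-0.411046)+5/4·4.026466≈6.768080; next y=2/5·(-0.881040)+1/4·6.768080≈1.339604
n=11: y≈1.339604, sp=3, e=sp−y≈1.660396; I≈1.249350, D=e−e_prev≈-2.220644; u=1/2·1.660396+1/2·1.249350+5/4·(-2.220644)≈-1.320932; next y=2/5·1.339604+1/4·(-1.320932)≈0.205609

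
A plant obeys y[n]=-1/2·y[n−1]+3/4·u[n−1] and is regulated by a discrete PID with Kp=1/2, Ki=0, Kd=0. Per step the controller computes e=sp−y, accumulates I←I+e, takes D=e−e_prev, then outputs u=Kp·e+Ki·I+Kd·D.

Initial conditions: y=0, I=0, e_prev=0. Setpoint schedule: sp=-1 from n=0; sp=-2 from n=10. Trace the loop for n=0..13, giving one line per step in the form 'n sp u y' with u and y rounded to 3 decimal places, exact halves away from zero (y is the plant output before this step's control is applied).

(exact arithmetic carried between steps; '≈' marks a value shown rounded to 6 d.p. or computed from one; I and e_prev carry over from the previous line; the table rounds u and y to 3 d.p., halves away from zero)
n=0: y=0, sp=-1, e=sp−y=-1; I=-1, D=e−e_prev=-1; u=1/2·(-1)+0·(-1)+0·(-1)=-0.5; next y=-1/2·0+3/4·(-0.5)=-0.375
n=1: y=-0.375, sp=-1, e=sp−y=-0.625; I=-1.625, D=e−e_prev=0.375; u=1/2·(-0.625)+0·(-1.625)+0·0.375=-0.3125; next y=-1/2·(-0.375)+3/4·(-0.3125)=-0.046875
n=2: y=-0.046875, sp=-1, e=sp−y=-0.953125; I=-2.578125, D=e−e_prev=-0.328125; u=1/2·(-0.953125)+0·(-2.578125)+0·(-0.328125)≈-0.476563; next y=-1/2·(-0.046875)+3/4·(-0.476563)≈-0.333984
n=3: y≈-0.333984, sp=-1, e=sp−y≈-0.666016; I≈-3.244141, D=e−e_prev≈0.287109; u=1/2·(-0.666016)+0·(-3.244141)+0·0.287109≈-0.333008; next y=-1/2·(-0.333984)+3/4·(-0.333008)≈-0.082764
n=4: y≈-0.082764, sp=-1, e=sp−y≈-0.917236; I≈-4.161377, D=e−e_prev≈-0.251221; u=1/2·(-0.917236)+0·(-4.161377)+0·(-0.251221)≈-0.458618; next y=-1/2·(-0.082764)+3/4·(-0.458618)≈-0.302582
n=5: y≈-0.302582, sp=-1, e=sp−y≈-0.697418; I≈-4.858795, D=e−e_prev≈0.219818; u=1/2·(-0.697418)+0·(-4.858795)+0·0.219818≈-0.348709; next y=-1/2·(-0.302582)+3/4·(-0.348709)≈-0.110241
n=6: y≈-0.110241, sp=-1, e=sp−y≈-0.889759; I≈-5.748554, D=e−e_prev≈-0.192341; u=1/2·(-0.889759)+0·(-5.748554)+0·(-0.192341)≈-0.444880; next y=-1/2·(-0.110241)+3/4·(-0.444880)≈-0.278539
n=7: y≈-0.278539, sp=-1, e=sp−y≈-0.721461; I≈-6.470015, D=e−e_prev≈0.168298; u=1/2·(-0.721461)+0·(-6.470015)+0·0.168298≈-0.360730; next y=-1/2·(-0.278539)+3/4·(-0.360730)≈-0.131278
n=8: y≈-0.131278, sp=-1, e=sp−y≈-0.868722; I≈-7.338737, D=e−e_prev≈-0.147261; u=1/2·(-0.868722)+0·(-7.338737)+0·(-0.147261)≈-0.434361; next y=-1/2·(-0.131278)+3/4·(-0.434361)≈-0.260132
n=9: y≈-0.260132, sp=-1, e=sp−y≈-0.739868; I≈-8.078605, D=e−e_prev≈0.128853; u=1/2·(-0.739868)+0·(-8.078605)+0·0.128853≈-0.369934; next y=-1/2·(-0.260132)+3/4·(-0.369934)≈-0.147385
n=10: y≈-0.147385, sp=-2, e=sp−y≈-1.852615; I≈-9.931220, D=e−e_prev≈-1.112747; u=1/2·(-1.852615)+0·(-9.931220)+0·(-1.112747)≈-0.926308; next y=-1/2·(-0.147385)+3/4·(-0.926308)≈-0.621038
n=11: y≈-0.621038, sp=-2, e=sp−y≈-1.378962; I≈-11.310182, D=e−e_prev≈0.473653; u=1/2·(-1.378962)+0·(-11.310182)+0·0.473653≈-0.689481; next y=-1/2·(-0.621038)+3/4·(-0.689481)≈-0.206592
n=12: y≈-0.206592, sp=-2, e=sp−y≈-1.793408; I≈-13.103591, D=e−e_prev≈-0.414447; u=1/2·(-1.793408)+0·(-13.103591)+0·(-0.414447)≈-0.896704; next y=-1/2·(-0.206592)+3/4·(-0.896704)≈-0.569232
n=13: y≈-0.569232, sp=-2, e=sp−y≈-1.430768; I≈-14.534358, D=e−e_prev≈0.362641; u=1/2·(-1.430768)+0·(-14.534358)+0·0.362641≈-0.715384; next y=-1/2·(-0.569232)+3/4·(-0.715384)≈-0.251922

0 -1 -0.500 0.000
1 -1 -0.313 -0.375
2 -1 -0.477 -0.047
3 -1 -0.333 -0.334
4 -1 -0.459 -0.083
5 -1 -0.349 -0.303
6 -1 -0.445 -0.110
7 -1 -0.361 -0.279
8 -1 -0.434 -0.131
9 -1 -0.370 -0.260
10 -2 -0.926 -0.147
11 -2 -0.689 -0.621
12 -2 -0.897 -0.207
13 -2 -0.715 -0.569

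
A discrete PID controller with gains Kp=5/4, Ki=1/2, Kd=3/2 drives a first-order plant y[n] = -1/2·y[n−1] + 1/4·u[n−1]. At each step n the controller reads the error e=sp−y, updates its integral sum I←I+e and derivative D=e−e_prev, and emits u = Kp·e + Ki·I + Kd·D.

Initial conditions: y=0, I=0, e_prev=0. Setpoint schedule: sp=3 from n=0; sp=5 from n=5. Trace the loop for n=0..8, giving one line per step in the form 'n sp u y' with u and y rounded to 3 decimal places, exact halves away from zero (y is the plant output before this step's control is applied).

(exact arithmetic carried between steps; '≈' marks a value shown rounded to 6 d.p. or computed from one; I and e_prev carry over from the previous line; the table rounds u and y to 3 d.p., halves away from zero)
n=0: y=0, sp=3, e=sp−y=3; I=3, D=e−e_prev=3; u=5/4·3+1/2·3+3/2·3=9.75; next y=-1/2·0+1/4·9.75=2.4375
n=1: y=2.4375, sp=3, e=sp−y=0.5625; I=3.5625, D=e−e_prev=-2.4375; u=5/4·0.5625+1/2·3.5625+3/2·(-2.4375)=-1.171875; next y=-1/2·2.4375+1/4·(-1.171875)≈-1.511719
n=2: y≈-1.511719, sp=3, e=sp−y≈4.511719; I≈8.074219, D=e−e_prev≈3.949219; u=5/4·4.511719+1/2·8.074219+3/2·3.949219≈15.600586; next y=-1/2·(-1.511719)+1/4·15.600586≈4.656006
n=3: y≈4.656006, sp=3, e=sp−y≈-1.656006; I≈6.418213, D=e−e_prev≈-6.167725; u=5/4·(-1.656006)+1/2·6.418213+3/2·(-6.167725)≈-8.112488; next y=-1/2·4.656006+1/4·(-8.112488)≈-4.356125
n=4: y≈-4.356125, sp=3, e=sp−y≈7.356125; I≈13.774338, D=e−e_prev≈9.012131; u=5/4·7.356125+1/2·13.774338+3/2·9.012131≈29.600521; next y=-1/2·(-4.356125)+1/4·29.600521≈9.578193
n=5: y≈9.578193, sp=5, e=sp−y≈-4.578193; I≈9.196145, D=e−e_prev≈-11.934318; u=5/4·(-4.578193)+1/2·9.196145+3/2·(-11.934318)≈-19.026145; next y=-1/2·9.578193+1/4·(-19.026145)≈-9.545633
n=6: y≈-9.545633, sp=5, e=sp−y≈14.545633; I≈23.741778, D=e−e_prev≈19.123825; u=5/4·14.545633+1/2·23.741778+3/2·19.123825≈58.738667; next y=-1/2·(-9.545633)+1/4·58.738667≈19.457483
n=7: y≈19.457483, sp=5, e=sp−y≈-14.457483; I≈9.284294, D=e−e_prev≈-29.003116; u=5/4·(-14.457483)+1/2·9.284294+3/2·(-29.003116)≈-56.934380; next y=-1/2·19.457483+1/4·(-56.934380)≈-23.962337
n=8: y≈-23.962337, sp=5, e=sp−y≈28.962337; I≈38.246631, D=e−e_prev≈43.419820; u=5/4·28.962337+1/2·38.246631+3/2·43.419820≈120.455966; next y=-1/2·(-23.962337)+1/4·120.455966≈42.095160

0 3 9.750 0.000
1 3 -1.172 2.438
2 3 15.601 -1.512
3 3 -8.112 4.656
4 3 29.601 -4.356
5 5 -19.026 9.578
6 5 58.739 -9.546
7 5 -56.934 19.457
8 5 120.456 -23.962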